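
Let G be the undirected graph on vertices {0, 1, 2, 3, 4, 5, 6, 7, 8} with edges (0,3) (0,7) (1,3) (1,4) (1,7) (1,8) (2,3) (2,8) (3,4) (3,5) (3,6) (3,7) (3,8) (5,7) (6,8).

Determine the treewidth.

2

A width-2 tree decomposition is:
Bags: B1 = {1, 3, 8}  B2 = {1, 3, 7}  B3 = {3, 6, 8}  B4 = {2, 3, 8}  B5 = {3, 5, 7}  B6 = {0, 3, 7}  B7 = {1, 3, 4}
Tree: B1–B2, B1–B3, B1–B4, B2–B5, B5–B6, B1–B7
The largest bag has 3 vertices, giving width 2; this decomposition certifies tw(G) ≤ 2. On the other hand G contains the 3-clique {0, 3, 7}. A clique must lie in a single bag of any decomposition, so no decomposition can have width below 2. Hence tw(G) = 2 exactly.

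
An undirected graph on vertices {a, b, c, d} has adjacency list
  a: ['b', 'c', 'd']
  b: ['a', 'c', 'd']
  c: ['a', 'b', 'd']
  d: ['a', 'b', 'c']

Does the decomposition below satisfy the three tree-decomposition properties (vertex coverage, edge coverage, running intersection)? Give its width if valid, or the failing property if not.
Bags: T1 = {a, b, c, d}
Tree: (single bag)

Yes; width 3.

Every vertex of G appears in some bag (union = {a, b, c, d}); every edge is covered by a bag; and for each vertex v the set of bags containing v is connected in the bag tree. The decomposition is therefore valid. The largest bag has 4 vertices, so the width is 3.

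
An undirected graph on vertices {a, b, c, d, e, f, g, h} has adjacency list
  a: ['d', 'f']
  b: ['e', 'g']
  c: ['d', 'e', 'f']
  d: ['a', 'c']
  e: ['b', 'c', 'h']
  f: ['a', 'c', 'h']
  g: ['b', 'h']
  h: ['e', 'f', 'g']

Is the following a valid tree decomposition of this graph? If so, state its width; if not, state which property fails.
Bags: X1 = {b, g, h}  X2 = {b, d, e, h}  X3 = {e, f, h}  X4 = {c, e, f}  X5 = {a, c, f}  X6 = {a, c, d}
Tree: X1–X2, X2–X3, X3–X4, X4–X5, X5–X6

A tree decomposition must satisfy three properties: every vertex lies in some bag; for every edge, both endpoints lie together in some bag; and for every vertex, the bags containing it form a connected subtree. Here bags containing vertex d are not connected in the tree, so the decomposition is invalid.

No — bags containing vertex d are not connected in the tree.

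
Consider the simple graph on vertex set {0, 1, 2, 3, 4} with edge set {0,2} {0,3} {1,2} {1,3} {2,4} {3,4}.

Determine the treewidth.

A width-2 tree decomposition is:
Bags: B1 = {2, 3, 4}  B2 = {0, 2, 3}  B3 = {1, 2, 3}
Tree: B1–B2, B2–B3
Each bag holds 3 vertices, so the decomposition has width 2, which upper-bounds the treewidth. Since 4–2–0–3–4 is a cycle in G, G is not acyclic. Forests are exactly the graphs of treewidth ≤ 1, so tw(G) ≥ 2. The upper and lower bounds meet at 2, so that is the treewidth.

2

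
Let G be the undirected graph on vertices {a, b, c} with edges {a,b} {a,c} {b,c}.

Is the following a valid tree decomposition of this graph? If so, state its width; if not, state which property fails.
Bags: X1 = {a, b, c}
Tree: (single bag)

Vertex coverage: the bags together contain {a, b, c}, the full vertex set. Edge coverage: each edge of G has both endpoints in at least one bag. Running intersection: for every vertex, the bags containing it form a connected subtree. All three properties hold, so this is a valid tree decomposition of width max|bag| − 1 = 2, and hence tw(G) ≤ 2.

Yes; width 2.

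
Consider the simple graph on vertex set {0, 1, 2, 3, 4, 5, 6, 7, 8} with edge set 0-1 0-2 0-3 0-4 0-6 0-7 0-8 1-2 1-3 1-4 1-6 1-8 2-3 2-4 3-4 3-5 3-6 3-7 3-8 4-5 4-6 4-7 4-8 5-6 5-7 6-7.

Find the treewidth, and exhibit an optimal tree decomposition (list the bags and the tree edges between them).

Treewidth 4.
Bags: B1 = {0, 1, 3, 4, 6}  B2 = {0, 1, 3, 4, 8}  B3 = {0, 3, 4, 6, 7}  B4 = {0, 1, 2, 3, 4}  B5 = {3, 4, 5, 6, 7}
Tree: B1–B2, B1–B3, B2–B4, B3–B5

The largest bag has 5 vertices, giving width 4; this decomposition certifies tw(G) ≤ 4. For the lower bound, the 5 vertices {0, 1, 3, 4, 8} are pairwise adjacent, and any tree decomposition puts a clique entirely inside one bag — forcing width ≥ 4. Therefore the treewidth is 4.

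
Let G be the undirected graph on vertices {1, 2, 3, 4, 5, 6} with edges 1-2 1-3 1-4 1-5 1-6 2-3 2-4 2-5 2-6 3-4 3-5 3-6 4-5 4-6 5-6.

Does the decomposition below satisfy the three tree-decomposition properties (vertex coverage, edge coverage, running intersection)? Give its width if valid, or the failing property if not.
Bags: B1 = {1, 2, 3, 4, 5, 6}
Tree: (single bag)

Yes; width 5.

Checking the three conditions: (i) the bags cover all of {1, 2, 3, 4, 5, 6}; (ii) for each edge, some bag contains both endpoints; (iii) the bags containing any fixed vertex form a subtree. All hold, so the decomposition is valid with width 6 − 1 = 5.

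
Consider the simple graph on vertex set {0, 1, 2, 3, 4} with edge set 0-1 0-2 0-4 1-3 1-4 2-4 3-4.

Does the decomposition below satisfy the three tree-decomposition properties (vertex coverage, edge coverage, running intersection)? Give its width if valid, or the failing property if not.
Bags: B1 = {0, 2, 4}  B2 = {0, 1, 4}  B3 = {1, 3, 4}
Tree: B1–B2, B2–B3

Yes; width 2.

Vertex coverage: the bags together contain {0, 1, 2, 3, 4}, the full vertex set. Edge coverage: each edge of G has both endpoints in at least one bag. Running intersection: for every vertex, the bags containing it form a connected subtree. All three properties hold, so this is a valid tree decomposition of width max|bag| − 1 = 2, and hence tw(G) ≤ 2.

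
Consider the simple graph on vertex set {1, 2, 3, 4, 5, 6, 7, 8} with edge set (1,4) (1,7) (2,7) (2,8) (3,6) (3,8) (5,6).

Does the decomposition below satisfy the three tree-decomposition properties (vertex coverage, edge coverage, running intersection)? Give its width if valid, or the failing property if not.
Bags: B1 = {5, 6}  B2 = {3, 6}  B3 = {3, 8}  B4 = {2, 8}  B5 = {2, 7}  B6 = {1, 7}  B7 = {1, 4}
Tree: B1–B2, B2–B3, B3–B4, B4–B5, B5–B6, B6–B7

Yes; width 1.

Checking the three conditions: (i) the bags cover all of {1, 2, 3, 4, 5, 6, 7, 8}; (ii) for each edge, some bag contains both endpoints; (iii) the bags containing any fixed vertex form a subtree. All hold, so the decomposition is valid with width 2 − 1 = 1.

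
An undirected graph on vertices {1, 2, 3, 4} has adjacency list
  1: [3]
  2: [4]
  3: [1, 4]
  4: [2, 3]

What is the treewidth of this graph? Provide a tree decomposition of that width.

Every bag has size at most 2, so the width is 2 − 1 = 1 and tw(G) ≤ 1. Since G has at least one edge (e.g. 2–4), it is not an edgeless graph, so tw(G) ≥ 1. Hence tw(G) = 1 exactly.

Treewidth 1.
One optimal decomposition is:
Bags: B1 = {2, 4}  B2 = {3, 4}  B3 = {1, 3}
Tree: B1–B2, B2–B3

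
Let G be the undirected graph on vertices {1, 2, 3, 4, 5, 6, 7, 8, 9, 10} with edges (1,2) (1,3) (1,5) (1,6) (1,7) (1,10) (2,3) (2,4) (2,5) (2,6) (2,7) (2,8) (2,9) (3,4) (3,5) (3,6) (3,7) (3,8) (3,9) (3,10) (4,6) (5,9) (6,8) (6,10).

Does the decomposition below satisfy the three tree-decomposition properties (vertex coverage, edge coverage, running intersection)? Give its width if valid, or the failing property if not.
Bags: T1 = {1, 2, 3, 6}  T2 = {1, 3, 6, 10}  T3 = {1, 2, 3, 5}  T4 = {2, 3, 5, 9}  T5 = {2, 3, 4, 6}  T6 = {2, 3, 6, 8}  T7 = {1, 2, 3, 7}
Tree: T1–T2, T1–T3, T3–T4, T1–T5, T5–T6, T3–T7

Every vertex of G appears in some bag (union = {1, 2, 3, 4, 5, 6, 7, 8, 9, 10}); every edge is covered by a bag; and for each vertex v the set of bags containing v is connected in the bag tree. The decomposition is therefore valid. The largest bag has 4 vertices, so the width is 3.

Yes; width 3.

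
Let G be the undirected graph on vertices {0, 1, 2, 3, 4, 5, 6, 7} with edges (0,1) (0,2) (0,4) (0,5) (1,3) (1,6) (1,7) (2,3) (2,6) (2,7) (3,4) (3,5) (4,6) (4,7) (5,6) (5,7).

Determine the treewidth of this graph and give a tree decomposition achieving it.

The largest bag has 5 vertices, giving width 4; this decomposition certifies tw(G) ≤ 4. For the lower bound: the 5 vertex sets {0,5}, {4,6}, {1,3}, {7}, {2} are disjoint, each induces a connected subgraph, and every pair is joined by at least one edge of G. Contracting each set to a single vertex therefore yields K_{5} as a minor, and since treewidth is minor-monotone, tw(G) ≥ tw(K_{5}) = 4. Therefore the treewidth is 4.

Treewidth 4.
One optimal decomposition is:
Bags: B1 = {0, 3, 5, 6, 7}  B2 = {0, 3, 4, 6, 7}  B3 = {0, 1, 3, 6, 7}  B4 = {0, 2, 3, 6, 7}
Tree: B1–B2, B2–B3, B3–B4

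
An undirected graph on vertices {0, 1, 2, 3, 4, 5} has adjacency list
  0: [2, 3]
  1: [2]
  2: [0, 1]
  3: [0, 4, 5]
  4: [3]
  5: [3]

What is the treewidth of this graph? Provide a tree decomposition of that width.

Each bag holds 2 vertices, so the decomposition has width 1, which upper-bounds the treewidth. Since G has at least one edge (e.g. 3–4), it is not an edgeless graph, so tw(G) ≥ 1. The upper and lower bounds meet at 1, so that is the treewidth.

Treewidth 1.
One such decomposition:
Bags: B1 = {3, 4}  B2 = {0, 3}  B3 = {0, 2}  B4 = {3, 5}  B5 = {1, 2}
Tree: B1–B2, B2–B3, B2–B4, B3–B5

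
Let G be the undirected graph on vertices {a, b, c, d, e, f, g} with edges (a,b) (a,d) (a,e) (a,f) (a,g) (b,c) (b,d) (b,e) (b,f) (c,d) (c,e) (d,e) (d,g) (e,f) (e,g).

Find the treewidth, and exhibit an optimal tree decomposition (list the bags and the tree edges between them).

The largest bag has 4 vertices, giving width 3; this decomposition certifies tw(G) ≤ 3. For the lower bound, the 4 vertices {b, c, d, e} are pairwise adjacent, and any tree decomposition puts a clique entirely inside one bag — forcing width ≥ 3. Hence tw(G) = 3 exactly.

Treewidth 3.
One optimal decomposition is:
Bags: B1 = {b, c, d, e}  B2 = {a, b, d, e}  B3 = {a, d, e, g}  B4 = {a, b, e, f}
Tree: B1–B2, B2–B3, B2–B4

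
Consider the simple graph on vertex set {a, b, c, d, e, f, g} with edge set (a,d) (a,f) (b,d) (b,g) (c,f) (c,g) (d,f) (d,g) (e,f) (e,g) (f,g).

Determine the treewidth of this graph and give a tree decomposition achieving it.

The largest bag has 3 vertices, giving width 2; this decomposition certifies tw(G) ≤ 2. Conversely, {d, f, g} is a clique of size 3, and the vertices of any clique must share a bag in every tree decomposition; so some bag has ≥ 3 vertices and tw(G) ≥ 2. The upper and lower bounds meet at 2, so that is the treewidth.

Treewidth 2.
Bags: B1 = {e, f, g}  B2 = {d, f, g}  B3 = {b, d, g}  B4 = {a, d, f}  B5 = {c, f, g}
Tree: B1–B2, B2–B3, B2–B4, B2–B5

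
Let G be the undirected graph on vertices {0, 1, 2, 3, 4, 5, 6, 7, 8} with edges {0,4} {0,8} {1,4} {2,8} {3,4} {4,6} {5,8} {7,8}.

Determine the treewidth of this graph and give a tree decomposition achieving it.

Treewidth 1.
One such decomposition:
Bags: B1 = {7, 8}  B2 = {5, 8}  B3 = {0, 8}  B4 = {0, 4}  B5 = {2, 8}  B6 = {4, 6}  B7 = {1, 4}  B8 = {3, 4}
Tree: B1–B2, B1–B3, B3–B4, B2–B5, B4–B6, B6–B7, B4–B8

Every bag has size at most 2, so the width is 2 − 1 = 1 and tw(G) ≤ 1. Any graph with an edge has treewidth ≥ 1, and G has the edge 7–8. The upper and lower bounds meet at 1, so that is the treewidth.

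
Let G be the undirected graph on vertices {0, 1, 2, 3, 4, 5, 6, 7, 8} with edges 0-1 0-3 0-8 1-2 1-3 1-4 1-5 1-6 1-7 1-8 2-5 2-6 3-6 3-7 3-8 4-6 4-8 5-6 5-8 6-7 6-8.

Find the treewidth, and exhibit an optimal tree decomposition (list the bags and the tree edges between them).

Each bag holds 4 vertices, so the decomposition has width 3, which upper-bounds the treewidth. On the other hand G contains the 4-clique {0, 1, 3, 8}. A clique must lie in a single bag of any decomposition, so no decomposition can have width below 3. Therefore the treewidth is 3.

Treewidth 3.
One such decomposition:
Bags: B1 = {0, 1, 3, 8}  B2 = {1, 3, 6, 8}  B3 = {1, 5, 6, 8}  B4 = {1, 2, 5, 6}  B5 = {1, 4, 6, 8}  B6 = {1, 3, 6, 7}
Tree: B1–B2, B2–B3, B3–B4, B3–B5, B2–B6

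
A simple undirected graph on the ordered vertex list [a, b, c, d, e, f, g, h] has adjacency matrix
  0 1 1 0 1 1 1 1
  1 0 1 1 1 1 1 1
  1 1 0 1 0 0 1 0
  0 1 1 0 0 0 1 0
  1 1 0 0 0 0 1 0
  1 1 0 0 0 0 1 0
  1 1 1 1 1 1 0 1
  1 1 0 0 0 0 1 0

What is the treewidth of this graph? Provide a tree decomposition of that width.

Treewidth 3.
Bags: B1 = {a, b, c, g}  B2 = {a, b, e, g}  B3 = {a, b, f, g}  B4 = {a, b, g, h}  B5 = {b, c, d, g}
Tree: B1–B2, B1–B3, B3–B4, B1–B5

Every bag has size at most 4, so the width is 4 − 1 = 3 and tw(G) ≤ 3. For the lower bound, the 4 vertices {b, c, d, g} are pairwise adjacent, and any tree decomposition puts a clique entirely inside one bag — forcing width ≥ 3. Hence tw(G) = 3 exactly.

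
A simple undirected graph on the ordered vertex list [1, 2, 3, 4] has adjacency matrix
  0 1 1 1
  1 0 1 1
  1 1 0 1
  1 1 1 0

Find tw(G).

A width-3 tree decomposition is:
Bags: B1 = {1, 2, 3, 4}
Tree: (single bag)
A single bag containing all 4 vertices is trivially a valid decomposition of width 3. Conversely, {1, 2, 3, 4} is a clique of size 4, and the vertices of any clique must share a bag in every tree decomposition; so some bag has ≥ 4 vertices and tw(G) ≥ 3. Hence tw(G) = 3 exactly.

3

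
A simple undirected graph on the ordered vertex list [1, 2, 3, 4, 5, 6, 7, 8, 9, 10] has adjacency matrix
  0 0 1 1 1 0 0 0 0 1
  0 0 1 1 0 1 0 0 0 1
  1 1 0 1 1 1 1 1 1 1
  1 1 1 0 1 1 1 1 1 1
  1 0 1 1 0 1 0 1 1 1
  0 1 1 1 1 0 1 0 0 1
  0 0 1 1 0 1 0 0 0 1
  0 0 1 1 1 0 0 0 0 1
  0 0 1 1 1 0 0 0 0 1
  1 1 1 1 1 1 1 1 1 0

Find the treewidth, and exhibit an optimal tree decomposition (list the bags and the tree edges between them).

The largest bag has 5 vertices, giving width 4; this decomposition certifies tw(G) ≤ 4. Conversely, {2, 3, 4, 6, 10} is a clique of size 5, and the vertices of any clique must share a bag in every tree decomposition; so some bag has ≥ 5 vertices and tw(G) ≥ 4. Combining the bounds, tw(G) = 4.

Treewidth 4.
One optimal decomposition is:
Bags: B1 = {3, 4, 5, 6, 10}  B2 = {3, 4, 5, 8, 10}  B3 = {3, 4, 5, 9, 10}  B4 = {3, 4, 6, 7, 10}  B5 = {2, 3, 4, 6, 10}  B6 = {1, 3, 4, 5, 10}
Tree: B1–B2, B2–B3, B1–B4, B4–B5, B1–B6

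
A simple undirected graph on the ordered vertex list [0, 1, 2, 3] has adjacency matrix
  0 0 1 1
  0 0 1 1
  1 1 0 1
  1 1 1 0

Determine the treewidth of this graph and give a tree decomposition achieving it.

Treewidth 2.
Bags: B1 = {1, 2, 3}  B2 = {0, 2, 3}
Tree: B1–B2

The largest bag has 3 vertices, giving width 2; this decomposition certifies tw(G) ≤ 2. For the lower bound, the 3 vertices {0, 2, 3} are pairwise adjacent, and any tree decomposition puts a clique entirely inside one bag — forcing width ≥ 2. Hence tw(G) = 2 exactly.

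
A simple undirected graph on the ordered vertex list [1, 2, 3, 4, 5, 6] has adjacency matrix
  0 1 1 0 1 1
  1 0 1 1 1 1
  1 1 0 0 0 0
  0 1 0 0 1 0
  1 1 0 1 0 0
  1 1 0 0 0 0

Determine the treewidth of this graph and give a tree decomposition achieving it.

The largest bag has 3 vertices, giving width 2; this decomposition certifies tw(G) ≤ 2. Conversely, {1, 2, 3} is a clique of size 3, and the vertices of any clique must share a bag in every tree decomposition; so some bag has ≥ 3 vertices and tw(G) ≥ 2. Combining the bounds, tw(G) = 2.

Treewidth 2.
Bags: B1 = {1, 2, 5}  B2 = {2, 4, 5}  B3 = {1, 2, 6}  B4 = {1, 2, 3}
Tree: B1–B2, B1–B3, B3–B4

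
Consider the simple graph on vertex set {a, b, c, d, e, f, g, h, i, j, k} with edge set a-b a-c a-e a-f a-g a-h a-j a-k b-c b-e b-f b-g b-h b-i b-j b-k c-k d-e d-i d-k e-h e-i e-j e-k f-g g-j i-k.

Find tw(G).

A width-3 tree decomposition is:
Bags: B1 = {a, b, e, j}  B2 = {a, b, e, k}  B3 = {a, b, e, h}  B4 = {a, b, g, j}  B5 = {b, e, i, k}  B6 = {d, e, i, k}  B7 = {a, b, c, k}  B8 = {a, b, f, g}
Tree: B1–B2, B2–B3, B1–B4, B2–B5, B5–B6, B2–B7, B4–B8
Each bag holds 4 vertices, so the decomposition has width 3, which upper-bounds the treewidth. Conversely, {d, e, i, k} is a clique of size 4, and the vertices of any clique must share a bag in every tree decomposition; so some bag has ≥ 4 vertices and tw(G) ≥ 3. Hence tw(G) = 3 exactly.

3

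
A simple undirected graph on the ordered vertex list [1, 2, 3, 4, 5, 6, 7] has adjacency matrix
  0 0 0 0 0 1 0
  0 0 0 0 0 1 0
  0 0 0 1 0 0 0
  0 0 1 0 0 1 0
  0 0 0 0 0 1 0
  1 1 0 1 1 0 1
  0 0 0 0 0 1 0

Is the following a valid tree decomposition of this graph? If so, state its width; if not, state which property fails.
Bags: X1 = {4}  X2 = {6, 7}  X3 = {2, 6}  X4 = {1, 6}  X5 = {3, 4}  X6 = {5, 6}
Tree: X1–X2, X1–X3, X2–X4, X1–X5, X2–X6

No — edge (6,4) lies in no bag.

A tree decomposition must satisfy three properties: every vertex lies in some bag; for every edge, both endpoints lie together in some bag; and for every vertex, the bags containing it form a connected subtree. Here edge (6,4) lies in no bag, so the decomposition is invalid.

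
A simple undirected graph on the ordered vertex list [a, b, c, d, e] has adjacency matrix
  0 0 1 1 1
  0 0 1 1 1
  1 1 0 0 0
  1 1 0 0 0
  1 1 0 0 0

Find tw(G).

A width-2 tree decomposition is:
Bags: B1 = {a, b, d}  B2 = {a, b, e}  B3 = {a, b, c}
Tree: B1–B2, B2–B3
Every bag has size at most 3, so the width is 3 − 1 = 2 and tw(G) ≤ 2. Since b–d–a–e–b is a cycle in G, G is not acyclic. Forests are exactly the graphs of treewidth ≤ 1, so tw(G) ≥ 2. Therefore the treewidth is 2.

2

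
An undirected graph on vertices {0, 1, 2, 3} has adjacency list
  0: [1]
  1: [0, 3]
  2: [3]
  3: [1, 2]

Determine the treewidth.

1

A width-1 tree decomposition is:
Bags: B1 = {1, 3}  B2 = {2, 3}  B3 = {0, 1}
Tree: B1–B2, B1–B3
Every bag has size at most 2, so the width is 2 − 1 = 1 and tw(G) ≤ 1. Since G has at least one edge (e.g. 3–1), it is not an edgeless graph, so tw(G) ≥ 1. Combining the bounds, tw(G) = 1.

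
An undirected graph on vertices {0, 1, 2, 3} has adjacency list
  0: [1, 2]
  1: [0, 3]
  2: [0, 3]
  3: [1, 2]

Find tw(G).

A width-2 tree decomposition is:
Bags: B1 = {0, 2, 3}  B2 = {0, 1, 3}
Tree: B1–B2
Each bag holds 3 vertices, so the decomposition has width 2, which upper-bounds the treewidth. Since 0–2–3–1–0 is a cycle in G, G is not acyclic. Forests are exactly the graphs of treewidth ≤ 1, so tw(G) ≥ 2. The upper and lower bounds meet at 2, so that is the treewidth.

2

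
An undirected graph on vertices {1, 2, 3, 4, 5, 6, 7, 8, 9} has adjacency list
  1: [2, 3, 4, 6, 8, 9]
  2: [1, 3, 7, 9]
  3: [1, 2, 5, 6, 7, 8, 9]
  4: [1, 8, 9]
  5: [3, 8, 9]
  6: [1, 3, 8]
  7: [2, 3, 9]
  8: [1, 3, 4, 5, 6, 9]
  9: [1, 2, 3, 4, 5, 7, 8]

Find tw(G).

A width-3 tree decomposition is:
Bags: B1 = {1, 3, 8, 9}  B2 = {1, 2, 3, 9}  B3 = {1, 3, 6, 8}  B4 = {1, 4, 8, 9}  B5 = {3, 5, 8, 9}  B6 = {2, 3, 7, 9}
Tree: B1–B2, B1–B3, B1–B4, B1–B5, B2–B6
Each bag holds 4 vertices, so the decomposition has width 3, which upper-bounds the treewidth. On the other hand G contains the 4-clique {1, 3, 8, 9}. A clique must lie in a single bag of any decomposition, so no decomposition can have width below 3. Hence tw(G) = 3 exactly.

3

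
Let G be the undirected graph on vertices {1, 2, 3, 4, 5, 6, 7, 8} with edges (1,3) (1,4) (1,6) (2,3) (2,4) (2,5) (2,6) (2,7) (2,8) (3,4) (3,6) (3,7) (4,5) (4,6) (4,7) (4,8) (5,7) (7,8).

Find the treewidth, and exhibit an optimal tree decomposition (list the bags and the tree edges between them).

Treewidth 3.
Bags: B1 = {2, 3, 4, 7}  B2 = {2, 4, 5, 7}  B3 = {2, 3, 4, 6}  B4 = {1, 3, 4, 6}  B5 = {2, 4, 7, 8}
Tree: B1–B2, B1–B3, B3–B4, B2–B5

The largest bag has 4 vertices, giving width 3; this decomposition certifies tw(G) ≤ 3. On the other hand G contains the 4-clique {1, 3, 4, 6}. A clique must lie in a single bag of any decomposition, so no decomposition can have width below 3. Hence tw(G) = 3 exactly.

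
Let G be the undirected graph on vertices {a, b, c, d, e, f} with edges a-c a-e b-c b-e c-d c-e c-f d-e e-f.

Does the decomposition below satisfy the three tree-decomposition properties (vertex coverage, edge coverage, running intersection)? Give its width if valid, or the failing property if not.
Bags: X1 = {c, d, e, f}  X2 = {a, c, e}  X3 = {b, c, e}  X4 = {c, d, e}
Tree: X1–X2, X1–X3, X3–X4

A tree decomposition must satisfy three properties: every vertex lies in some bag; for every edge, both endpoints lie together in some bag; and for every vertex, the bags containing it form a connected subtree. Here bags containing vertex d are not connected in the tree, so the decomposition is invalid.

No — bags containing vertex d are not connected in the tree.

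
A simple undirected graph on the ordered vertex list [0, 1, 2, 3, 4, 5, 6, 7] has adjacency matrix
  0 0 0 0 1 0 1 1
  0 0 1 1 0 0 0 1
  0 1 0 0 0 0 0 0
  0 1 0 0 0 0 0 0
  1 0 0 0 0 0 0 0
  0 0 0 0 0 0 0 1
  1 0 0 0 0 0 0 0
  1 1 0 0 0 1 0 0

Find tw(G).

A width-1 tree decomposition is:
Bags: B1 = {0, 4}  B2 = {0, 7}  B3 = {0, 6}  B4 = {1, 7}  B5 = {1, 3}  B6 = {1, 2}  B7 = {5, 7}
Tree: B1–B2, B2–B3, B2–B4, B4–B5, B5–B6, B2–B7
The largest bag has 2 vertices, giving width 1; this decomposition certifies tw(G) ≤ 1. Any graph with an edge has treewidth ≥ 1, and G has the edge 4–0. Hence tw(G) = 1 exactly.

1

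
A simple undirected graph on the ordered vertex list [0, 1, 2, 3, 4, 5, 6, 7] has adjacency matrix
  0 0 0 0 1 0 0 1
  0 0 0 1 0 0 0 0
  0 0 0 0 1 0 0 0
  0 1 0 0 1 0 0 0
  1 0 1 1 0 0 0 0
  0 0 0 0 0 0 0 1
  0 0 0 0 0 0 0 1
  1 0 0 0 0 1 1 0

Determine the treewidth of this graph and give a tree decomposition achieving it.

Treewidth 1.
Bags: B1 = {2, 4}  B2 = {0, 4}  B3 = {3, 4}  B4 = {1, 3}  B5 = {0, 7}  B6 = {5, 7}  B7 = {6, 7}
Tree: B1–B2, B2–B3, B3–B4, B2–B5, B5–B6, B5–B7

The largest bag has 2 vertices, giving width 1; this decomposition certifies tw(G) ≤ 1. Any graph with an edge has treewidth ≥ 1, and G has the edge 4–2. Hence tw(G) = 1 exactly.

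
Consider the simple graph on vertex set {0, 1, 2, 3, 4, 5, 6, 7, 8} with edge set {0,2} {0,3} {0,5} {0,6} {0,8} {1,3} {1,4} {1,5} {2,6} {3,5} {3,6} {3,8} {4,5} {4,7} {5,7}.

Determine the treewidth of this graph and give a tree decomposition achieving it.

The largest bag has 3 vertices, giving width 2; this decomposition certifies tw(G) ≤ 2. Conversely, {0, 2, 6} is a clique of size 3, and the vertices of any clique must share a bag in every tree decomposition; so some bag has ≥ 3 vertices and tw(G) ≥ 2. Therefore the treewidth is 2.

Treewidth 2.
One such decomposition:
Bags: B1 = {1, 3, 5}  B2 = {0, 3, 5}  B3 = {1, 4, 5}  B4 = {0, 3, 6}  B5 = {0, 2, 6}  B6 = {0, 3, 8}  B7 = {4, 5, 7}
Tree: B1–B2, B1–B3, B2–B4, B4–B5, B4–B6, B3–B7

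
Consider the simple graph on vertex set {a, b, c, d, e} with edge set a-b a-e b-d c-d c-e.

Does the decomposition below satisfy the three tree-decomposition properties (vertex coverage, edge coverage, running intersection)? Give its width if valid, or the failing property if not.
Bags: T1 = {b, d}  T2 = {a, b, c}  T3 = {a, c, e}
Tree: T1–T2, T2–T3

A tree decomposition must satisfy three properties: every vertex lies in some bag; for every edge, both endpoints lie together in some bag; and for every vertex, the bags containing it form a connected subtree. Here edge (c,d) lies in no bag, so the decomposition is invalid.

No — edge (c,d) lies in no bag.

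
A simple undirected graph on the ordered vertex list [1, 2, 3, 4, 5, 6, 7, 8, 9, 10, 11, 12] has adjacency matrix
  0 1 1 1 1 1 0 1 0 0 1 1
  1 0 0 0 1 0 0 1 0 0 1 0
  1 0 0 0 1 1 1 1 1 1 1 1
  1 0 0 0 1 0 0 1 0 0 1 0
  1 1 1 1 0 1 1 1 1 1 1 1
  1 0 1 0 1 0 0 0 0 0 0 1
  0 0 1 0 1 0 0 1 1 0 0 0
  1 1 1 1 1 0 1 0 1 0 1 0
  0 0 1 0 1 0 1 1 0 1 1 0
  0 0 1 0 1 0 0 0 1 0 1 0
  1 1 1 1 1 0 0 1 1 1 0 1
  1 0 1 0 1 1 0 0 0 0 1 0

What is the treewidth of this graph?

A width-4 tree decomposition is:
Bags: B1 = {1, 3, 5, 8, 11}  B2 = {1, 3, 5, 11, 12}  B3 = {1, 4, 5, 8, 11}  B4 = {3, 5, 8, 9, 11}  B5 = {3, 5, 9, 10, 11}  B6 = {3, 5, 7, 8, 9}  B7 = {1, 2, 5, 8, 11}  B8 = {1, 3, 5, 6, 12}
Tree: B1–B2, B1–B3, B1–B4, B4–B5, B4–B6, B1–B7, B2–B8
The largest bag has 5 vertices, giving width 4; this decomposition certifies tw(G) ≤ 4. Conversely, {1, 2, 5, 8, 11} is a clique of size 5, and the vertices of any clique must share a bag in every tree decomposition; so some bag has ≥ 5 vertices and tw(G) ≥ 4. Combining the bounds, tw(G) = 4.

4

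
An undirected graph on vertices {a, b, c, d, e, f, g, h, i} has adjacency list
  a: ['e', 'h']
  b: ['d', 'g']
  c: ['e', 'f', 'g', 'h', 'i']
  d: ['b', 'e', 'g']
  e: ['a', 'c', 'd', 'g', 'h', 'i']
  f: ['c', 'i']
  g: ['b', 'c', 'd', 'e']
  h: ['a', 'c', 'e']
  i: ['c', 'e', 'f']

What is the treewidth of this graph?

2

A width-2 tree decomposition is:
Bags: B1 = {c, e, i}  B2 = {c, e, h}  B3 = {c, e, g}  B4 = {d, e, g}  B5 = {b, d, g}  B6 = {a, e, h}  B7 = {c, f, i}
Tree: B1–B2, B1–B3, B3–B4, B4–B5, B2–B6, B1–B7
The largest bag has 3 vertices, giving width 2; this decomposition certifies tw(G) ≤ 2. On the other hand G contains the 3-clique {d, e, g}. A clique must lie in a single bag of any decomposition, so no decomposition can have width below 2. Combining the bounds, tw(G) = 2.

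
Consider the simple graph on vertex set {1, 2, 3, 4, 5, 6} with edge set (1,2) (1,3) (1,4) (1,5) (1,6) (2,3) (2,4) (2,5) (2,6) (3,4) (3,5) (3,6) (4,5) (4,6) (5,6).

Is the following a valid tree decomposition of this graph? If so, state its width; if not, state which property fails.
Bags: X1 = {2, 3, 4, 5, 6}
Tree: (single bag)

No — vertex 1 appears in no bag.

A tree decomposition must satisfy three properties: every vertex lies in some bag; for every edge, both endpoints lie together in some bag; and for every vertex, the bags containing it form a connected subtree. Here vertex 1 appears in no bag, so the decomposition is invalid.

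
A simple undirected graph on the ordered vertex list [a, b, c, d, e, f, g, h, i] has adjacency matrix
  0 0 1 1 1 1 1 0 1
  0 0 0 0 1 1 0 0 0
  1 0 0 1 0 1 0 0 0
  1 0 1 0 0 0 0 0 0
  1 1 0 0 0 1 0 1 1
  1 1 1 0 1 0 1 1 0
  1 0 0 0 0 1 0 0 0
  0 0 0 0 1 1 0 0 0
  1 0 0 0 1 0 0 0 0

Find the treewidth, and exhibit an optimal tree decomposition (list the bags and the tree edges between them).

Treewidth 2.
One such decomposition:
Bags: B1 = {a, f, g}  B2 = {a, e, f}  B3 = {a, c, f}  B4 = {a, e, i}  B5 = {e, f, h}  B6 = {b, e, f}  B7 = {a, c, d}
Tree: B1–B2, B2–B3, B2–B4, B2–B5, B5–B6, B3–B7

Every bag has size at most 3, so the width is 3 − 1 = 2 and tw(G) ≤ 2. On the other hand G contains the 3-clique {a, c, d}. A clique must lie in a single bag of any decomposition, so no decomposition can have width below 2. Therefore the treewidth is 2.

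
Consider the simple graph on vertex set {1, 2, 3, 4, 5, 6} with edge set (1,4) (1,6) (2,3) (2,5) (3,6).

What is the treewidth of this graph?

A width-1 tree decomposition is:
Bags: B1 = {2, 5}  B2 = {2, 3}  B3 = {3, 6}  B4 = {1, 6}  B5 = {1, 4}
Tree: B1–B2, B2–B3, B3–B4, B4–B5
Each bag holds 2 vertices, so the decomposition has width 1, which upper-bounds the treewidth. Since G has at least one edge (e.g. 5–2), it is not an edgeless graph, so tw(G) ≥ 1. Hence tw(G) = 1 exactly.

1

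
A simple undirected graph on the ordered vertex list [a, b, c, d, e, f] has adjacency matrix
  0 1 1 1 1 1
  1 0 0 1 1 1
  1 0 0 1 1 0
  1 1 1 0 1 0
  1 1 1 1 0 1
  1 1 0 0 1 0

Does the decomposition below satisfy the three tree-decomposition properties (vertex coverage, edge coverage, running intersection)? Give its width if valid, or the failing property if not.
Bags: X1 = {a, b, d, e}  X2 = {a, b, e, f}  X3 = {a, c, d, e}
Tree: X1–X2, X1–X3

Every vertex of G appears in some bag (union = {a, b, c, d, e, f}); every edge is covered by a bag; and for each vertex v the set of bags containing v is connected in the bag tree. The decomposition is therefore valid. The largest bag has 4 vertices, so the width is 3.

Yes; width 3.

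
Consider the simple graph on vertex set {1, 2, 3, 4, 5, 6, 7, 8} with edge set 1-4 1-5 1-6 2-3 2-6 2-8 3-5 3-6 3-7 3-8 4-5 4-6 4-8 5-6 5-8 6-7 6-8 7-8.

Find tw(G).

A width-3 tree decomposition is:
Bags: B1 = {4, 5, 6, 8}  B2 = {1, 4, 5, 6}  B3 = {3, 5, 6, 8}  B4 = {2, 3, 6, 8}  B5 = {3, 6, 7, 8}
Tree: B1–B2, B1–B3, B3–B4, B4–B5
Each bag holds 4 vertices, so the decomposition has width 3, which upper-bounds the treewidth. Conversely, {2, 3, 6, 8} is a clique of size 4, and the vertices of any clique must share a bag in every tree decomposition; so some bag has ≥ 4 vertices and tw(G) ≥ 3. Combining the bounds, tw(G) = 3.

3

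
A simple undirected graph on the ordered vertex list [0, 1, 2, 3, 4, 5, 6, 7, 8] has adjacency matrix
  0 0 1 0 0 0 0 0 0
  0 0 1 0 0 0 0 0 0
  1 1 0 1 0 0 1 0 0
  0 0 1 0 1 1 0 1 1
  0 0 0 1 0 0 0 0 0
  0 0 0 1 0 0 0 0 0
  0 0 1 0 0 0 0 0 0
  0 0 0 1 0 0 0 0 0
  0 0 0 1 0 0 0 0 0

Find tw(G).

A width-1 tree decomposition is:
Bags: B1 = {2, 3}  B2 = {3, 8}  B3 = {3, 4}  B4 = {1, 2}  B5 = {3, 5}  B6 = {0, 2}  B7 = {2, 6}  B8 = {3, 7}
Tree: B1–B2, B2–B3, B1–B4, B1–B5, B1–B6, B1–B7, B5–B8
Each bag holds 2 vertices, so the decomposition has width 1, which upper-bounds the treewidth. Since G has at least one edge (e.g. 2–3), it is not an edgeless graph, so tw(G) ≥ 1. Therefore the treewidth is 1.

1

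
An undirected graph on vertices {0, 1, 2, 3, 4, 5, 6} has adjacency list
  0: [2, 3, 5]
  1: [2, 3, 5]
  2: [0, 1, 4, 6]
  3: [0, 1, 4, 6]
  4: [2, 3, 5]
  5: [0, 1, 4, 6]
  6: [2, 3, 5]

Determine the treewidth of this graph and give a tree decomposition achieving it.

Each bag holds 4 vertices, so the decomposition has width 3, which upper-bounds the treewidth. For the lower bound: the 4 vertex sets {1,3}, {0,2}, {5}, {4} are disjoint, each induces a connected subgraph, and every pair is joined by at least one edge of G. Contracting each set to a single vertex therefore yields K_{4} as a minor, and since treewidth is minor-monotone, tw(G) ≥ tw(K_{4}) = 3. Hence tw(G) = 3 exactly.

Treewidth 3.
One optimal decomposition is:
Bags: B1 = {1, 2, 3, 5}  B2 = {0, 2, 3, 5}  B3 = {2, 3, 4, 5}  B4 = {2, 3, 5, 6}
Tree: B1–B2, B2–B3, B3–B4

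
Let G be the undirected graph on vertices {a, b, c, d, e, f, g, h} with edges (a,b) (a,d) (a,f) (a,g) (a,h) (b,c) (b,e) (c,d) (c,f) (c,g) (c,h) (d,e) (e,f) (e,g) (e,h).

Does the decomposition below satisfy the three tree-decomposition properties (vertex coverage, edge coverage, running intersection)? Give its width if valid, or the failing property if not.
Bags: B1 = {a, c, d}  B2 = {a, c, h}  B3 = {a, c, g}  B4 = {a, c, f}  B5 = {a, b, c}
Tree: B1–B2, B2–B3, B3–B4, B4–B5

No — vertex e appears in no bag.

A tree decomposition must satisfy three properties: every vertex lies in some bag; for every edge, both endpoints lie together in some bag; and for every vertex, the bags containing it form a connected subtree. Here vertex e appears in no bag, so the decomposition is invalid.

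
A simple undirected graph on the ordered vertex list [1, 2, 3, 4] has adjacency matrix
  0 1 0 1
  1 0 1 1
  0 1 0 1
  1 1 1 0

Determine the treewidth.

2

A width-2 tree decomposition is:
Bags: B1 = {1, 2, 4}  B2 = {2, 3, 4}
Tree: B1–B2
Every bag has size at most 3, so the width is 3 − 1 = 2 and tw(G) ≤ 2. On the other hand G contains the 3-clique {1, 2, 4}. A clique must lie in a single bag of any decomposition, so no decomposition can have width below 2. Hence tw(G) = 2 exactly.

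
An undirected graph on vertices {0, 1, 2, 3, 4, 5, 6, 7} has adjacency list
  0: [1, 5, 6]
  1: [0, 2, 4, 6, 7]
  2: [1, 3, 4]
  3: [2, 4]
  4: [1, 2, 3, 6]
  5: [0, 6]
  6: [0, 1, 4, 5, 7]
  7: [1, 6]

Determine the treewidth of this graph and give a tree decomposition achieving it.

Each bag holds 3 vertices, so the decomposition has width 2, which upper-bounds the treewidth. For the lower bound, the 3 vertices {1, 2, 4} are pairwise adjacent, and any tree decomposition puts a clique entirely inside one bag — forcing width ≥ 2. The upper and lower bounds meet at 2, so that is the treewidth.

Treewidth 2.
One optimal decomposition is:
Bags: B1 = {0, 1, 6}  B2 = {1, 4, 6}  B3 = {1, 6, 7}  B4 = {1, 2, 4}  B5 = {0, 5, 6}  B6 = {2, 3, 4}
Tree: B1–B2, B2–B3, B2–B4, B1–B5, B4–B6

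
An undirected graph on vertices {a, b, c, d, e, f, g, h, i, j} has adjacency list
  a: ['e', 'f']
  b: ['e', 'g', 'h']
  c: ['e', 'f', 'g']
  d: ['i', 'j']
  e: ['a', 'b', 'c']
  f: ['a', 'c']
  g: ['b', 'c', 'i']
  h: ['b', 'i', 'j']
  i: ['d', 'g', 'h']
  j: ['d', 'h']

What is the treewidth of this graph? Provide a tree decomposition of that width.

The largest bag has 3 vertices, giving width 2; this decomposition certifies tw(G) ≤ 2. For the lower bound, G contains the cycle d–j–h–i–d, so G is not a forest; only forests have treewidth ≤ 1, hence tw(G) ≥ 2. Hence tw(G) = 2 exactly.

Treewidth 2.
One optimal decomposition is:
Bags: B1 = {d, i, j}  B2 = {h, i, j}  B3 = {g, h, i}  B4 = {b, g, h}  B5 = {b, c, g}  B6 = {b, c, e}  B7 = {c, e, f}  B8 = {a, e, f}
Tree: B1–B2, B2–B3, B3–B4, B4–B5, B5–B6, B6–B7, B7–B8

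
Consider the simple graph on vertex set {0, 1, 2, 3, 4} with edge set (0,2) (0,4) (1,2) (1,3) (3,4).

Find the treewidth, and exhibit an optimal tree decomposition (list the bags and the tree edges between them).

Treewidth 2.
One such decomposition:
Bags: B1 = {1, 3, 4}  B2 = {0, 1, 4}  B3 = {0, 1, 2}
Tree: B1–B2, B2–B3

Every bag has size at most 3, so the width is 3 − 1 = 2 and tw(G) ≤ 2. The edges 1–3–4–0–2–1 form a cycle, so G is not a tree and its treewidth is at least 2. Therefore the treewidth is 2.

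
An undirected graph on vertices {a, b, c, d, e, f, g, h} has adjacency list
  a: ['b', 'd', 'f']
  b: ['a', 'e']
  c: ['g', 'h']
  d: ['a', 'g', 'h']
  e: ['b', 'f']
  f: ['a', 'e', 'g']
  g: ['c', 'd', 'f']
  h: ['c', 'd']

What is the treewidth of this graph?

A width-2 tree decomposition is:
Bags: B1 = {b, e, f}  B2 = {a, b, f}  B3 = {a, f, g}  B4 = {a, d, g}  B5 = {c, d, g}  B6 = {c, d, h}
Tree: B1–B2, B2–B3, B3–B4, B4–B5, B5–B6
Each bag holds 3 vertices, so the decomposition has width 2, which upper-bounds the treewidth. For the lower bound, G contains the cycle e–b–a–f–e, so G is not a forest; only forests have treewidth ≤ 1, hence tw(G) ≥ 2. Therefore the treewidth is 2.

2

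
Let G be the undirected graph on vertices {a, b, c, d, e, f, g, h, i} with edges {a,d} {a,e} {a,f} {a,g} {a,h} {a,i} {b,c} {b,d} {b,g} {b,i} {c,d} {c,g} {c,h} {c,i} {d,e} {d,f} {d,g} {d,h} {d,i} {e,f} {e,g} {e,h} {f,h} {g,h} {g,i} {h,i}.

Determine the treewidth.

4

A width-4 tree decomposition is:
Bags: B1 = {a, d, g, h, i}  B2 = {a, d, e, g, h}  B3 = {c, d, g, h, i}  B4 = {a, d, e, f, h}  B5 = {b, c, d, g, i}
Tree: B1–B2, B1–B3, B2–B4, B3–B5
The largest bag has 5 vertices, giving width 4; this decomposition certifies tw(G) ≤ 4. On the other hand G contains the 5-clique {c, d, g, h, i}. A clique must lie in a single bag of any decomposition, so no decomposition can have width below 4. The upper and lower bounds meet at 4, so that is the treewidth.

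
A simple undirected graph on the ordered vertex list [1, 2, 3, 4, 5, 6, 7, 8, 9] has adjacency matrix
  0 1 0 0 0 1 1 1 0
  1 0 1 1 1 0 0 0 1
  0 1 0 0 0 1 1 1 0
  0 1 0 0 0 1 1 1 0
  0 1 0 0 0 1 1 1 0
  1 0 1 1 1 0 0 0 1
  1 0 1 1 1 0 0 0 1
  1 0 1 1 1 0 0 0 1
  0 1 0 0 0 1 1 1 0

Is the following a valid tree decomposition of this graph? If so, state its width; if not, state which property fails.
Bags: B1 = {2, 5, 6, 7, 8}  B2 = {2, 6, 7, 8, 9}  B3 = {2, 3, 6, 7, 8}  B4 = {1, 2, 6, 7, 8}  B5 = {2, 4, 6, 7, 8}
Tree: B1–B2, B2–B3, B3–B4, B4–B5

Checking the three conditions: (i) the bags cover all of {1, 2, 3, 4, 5, 6, 7, 8, 9}; (ii) for each edge, some bag contains both endpoints; (iii) the bags containing any fixed vertex form a subtree. All hold, so the decomposition is valid with width 5 − 1 = 4.

Yes; width 4.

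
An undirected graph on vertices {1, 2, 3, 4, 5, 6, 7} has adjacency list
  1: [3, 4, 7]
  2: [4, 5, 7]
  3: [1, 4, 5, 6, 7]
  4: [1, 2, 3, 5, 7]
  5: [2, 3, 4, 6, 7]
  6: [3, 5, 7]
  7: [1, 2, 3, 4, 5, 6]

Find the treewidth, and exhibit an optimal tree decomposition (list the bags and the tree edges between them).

Treewidth 3.
Bags: B1 = {1, 3, 4, 7}  B2 = {3, 4, 5, 7}  B3 = {3, 5, 6, 7}  B4 = {2, 4, 5, 7}
Tree: B1–B2, B2–B3, B2–B4

Every bag has size at most 4, so the width is 4 − 1 = 3 and tw(G) ≤ 3. On the other hand G contains the 4-clique {2, 4, 5, 7}. A clique must lie in a single bag of any decomposition, so no decomposition can have width below 3. Combining the bounds, tw(G) = 3.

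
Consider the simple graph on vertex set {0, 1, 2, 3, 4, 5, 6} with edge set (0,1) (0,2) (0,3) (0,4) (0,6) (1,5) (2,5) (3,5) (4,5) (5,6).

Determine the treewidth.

2

A width-2 tree decomposition is:
Bags: B1 = {0, 3, 5}  B2 = {0, 1, 5}  B3 = {0, 2, 5}  B4 = {0, 5, 6}  B5 = {0, 4, 5}
Tree: B1–B2, B2–B3, B3–B4, B4–B5
Every bag has size at most 3, so the width is 3 − 1 = 2 and tw(G) ≤ 2. Since 5–3–0–1–5 is a cycle in G, G is not acyclic. Forests are exactly the graphs of treewidth ≤ 1, so tw(G) ≥ 2. Combining the bounds, tw(G) = 2.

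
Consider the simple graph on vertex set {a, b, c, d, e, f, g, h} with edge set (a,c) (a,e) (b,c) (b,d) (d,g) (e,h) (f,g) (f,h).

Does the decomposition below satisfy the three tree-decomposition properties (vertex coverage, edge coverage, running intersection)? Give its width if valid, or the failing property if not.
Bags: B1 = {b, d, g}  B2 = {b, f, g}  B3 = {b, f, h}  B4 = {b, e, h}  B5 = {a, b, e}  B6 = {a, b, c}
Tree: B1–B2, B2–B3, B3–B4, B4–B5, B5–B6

Yes; width 2.

Vertex coverage: the bags together contain {a, b, c, d, e, f, g, h}, the full vertex set. Edge coverage: each edge of G has both endpoints in at least one bag. Running intersection: for every vertex, the bags containing it form a connected subtree. All three properties hold, so this is a valid tree decomposition of width max|bag| − 1 = 2, and hence tw(G) ≤ 2.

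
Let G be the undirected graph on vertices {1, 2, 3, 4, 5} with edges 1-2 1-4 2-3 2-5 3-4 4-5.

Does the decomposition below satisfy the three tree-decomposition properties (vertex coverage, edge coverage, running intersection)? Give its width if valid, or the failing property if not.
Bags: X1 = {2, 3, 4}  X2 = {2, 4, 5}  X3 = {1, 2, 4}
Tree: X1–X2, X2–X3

Yes; width 2.

Vertex coverage: the bags together contain {1, 2, 3, 4, 5}, the full vertex set. Edge coverage: each edge of G has both endpoints in at least one bag. Running intersection: for every vertex, the bags containing it form a connected subtree. All three properties hold, so this is a valid tree decomposition of width max|bag| − 1 = 2, and hence tw(G) ≤ 2.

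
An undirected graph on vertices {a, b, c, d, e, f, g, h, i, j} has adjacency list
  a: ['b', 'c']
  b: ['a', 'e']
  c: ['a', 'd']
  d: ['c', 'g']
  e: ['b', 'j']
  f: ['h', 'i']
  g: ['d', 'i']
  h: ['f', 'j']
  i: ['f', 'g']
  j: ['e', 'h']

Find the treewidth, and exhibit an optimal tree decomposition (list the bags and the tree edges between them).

Every bag has size at most 3, so the width is 3 − 1 = 2 and tw(G) ≤ 2. For the lower bound, G contains the cycle j–h–f–i–g–d–c–a–b–e–j, so G is not a forest; only forests have treewidth ≤ 1, hence tw(G) ≥ 2. Combining the bounds, tw(G) = 2.

Treewidth 2.
One such decomposition:
Bags: B1 = {f, h, j}  B2 = {f, i, j}  B3 = {g, i, j}  B4 = {d, g, j}  B5 = {c, d, j}  B6 = {a, c, j}  B7 = {a, b, j}  B8 = {b, e, j}
Tree: B1–B2, B2–B3, B3–B4, B4–B5, B5–B6, B6–B7, B7–B8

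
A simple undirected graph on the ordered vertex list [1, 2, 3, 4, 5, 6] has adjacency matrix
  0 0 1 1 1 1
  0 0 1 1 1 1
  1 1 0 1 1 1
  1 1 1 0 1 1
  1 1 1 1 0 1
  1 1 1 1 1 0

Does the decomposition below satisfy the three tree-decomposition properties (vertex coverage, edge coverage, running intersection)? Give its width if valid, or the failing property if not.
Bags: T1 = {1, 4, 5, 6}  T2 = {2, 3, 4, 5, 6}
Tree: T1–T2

A tree decomposition must satisfy three properties: every vertex lies in some bag; for every edge, both endpoints lie together in some bag; and for every vertex, the bags containing it form a connected subtree. Here edge (3,1) lies in no bag, so the decomposition is invalid.

No — edge (3,1) lies in no bag.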